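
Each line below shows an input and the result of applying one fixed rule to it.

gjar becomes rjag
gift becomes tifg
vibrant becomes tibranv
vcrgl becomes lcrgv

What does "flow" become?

wlof

Looking at the pairs, the operation is to swap the first and last characters.
Doing the same to "flow": "wlof".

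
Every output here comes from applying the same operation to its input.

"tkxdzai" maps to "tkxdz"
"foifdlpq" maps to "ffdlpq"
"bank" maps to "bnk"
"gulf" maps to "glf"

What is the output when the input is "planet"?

plnt

The pattern: remove every vowel.
Applying that to "planet" gives "plnt".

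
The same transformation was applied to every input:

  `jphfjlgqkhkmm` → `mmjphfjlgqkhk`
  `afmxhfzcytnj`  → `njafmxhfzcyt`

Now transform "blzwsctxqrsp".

Looking at the pairs, the operation is to move the last 2 characters to the front (rotate right by 2).
On "blzwsctxqrsp" that produces "spblzwsctxqr".

spblzwsctxqr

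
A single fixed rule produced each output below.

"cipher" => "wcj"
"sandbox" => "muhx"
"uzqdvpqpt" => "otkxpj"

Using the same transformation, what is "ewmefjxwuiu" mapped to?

What's happening: delete the last 3 characters, then shift every letter 6 places backward in the alphabet (wrapping around).
On "ewmefjxwuiu" that produces "yqgyzdrq".

yqgyzdrq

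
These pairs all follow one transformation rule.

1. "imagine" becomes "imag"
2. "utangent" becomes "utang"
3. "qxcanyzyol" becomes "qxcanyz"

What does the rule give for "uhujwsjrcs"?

In each case the input is transformed by: delete the last 3 characters.
Applying that to "uhujwsjrcs" gives "uhujwsj".

uhujwsj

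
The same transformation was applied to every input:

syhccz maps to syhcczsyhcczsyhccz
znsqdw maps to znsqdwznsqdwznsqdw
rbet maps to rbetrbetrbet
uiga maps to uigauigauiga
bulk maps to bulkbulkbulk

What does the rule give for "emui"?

emuiemuiemui

What's happening: write the whole string 3 times in a row.
"emui" → "emuiemuiemui".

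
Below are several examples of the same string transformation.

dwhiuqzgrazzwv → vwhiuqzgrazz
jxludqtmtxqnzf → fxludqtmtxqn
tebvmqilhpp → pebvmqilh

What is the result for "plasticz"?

What's happening: swap the first and last characters, then delete the last 2 characters.
On "plasticz": the first step gives "zlasticp", and the second then gives "zlasti".

zlasti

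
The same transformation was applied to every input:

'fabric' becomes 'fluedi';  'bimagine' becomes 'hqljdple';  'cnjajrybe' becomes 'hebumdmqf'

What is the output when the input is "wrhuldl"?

What's happening: reverse the string, then shift every letter 3 places forward in the alphabet (wrapping around).
Starting from "wrhuldl": after the first operation, "ldluhrw"; after the second, "ogoxkuz".

ogoxkuz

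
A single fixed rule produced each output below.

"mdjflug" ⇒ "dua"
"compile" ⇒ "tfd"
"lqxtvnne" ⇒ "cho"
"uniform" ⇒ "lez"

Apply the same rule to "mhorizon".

What's happening: shift every letter 9 places backward in the alphabet (wrapping around), then keep only the first 3 characters.
Applying both steps to "mhorizon": "dyfizqfe", then "dyf".

dyf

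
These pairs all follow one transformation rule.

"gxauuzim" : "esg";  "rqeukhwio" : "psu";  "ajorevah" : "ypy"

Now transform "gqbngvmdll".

elkj

In each case the input is transformed by: keep one character in every 3, starting at position 1 (positions 1st, 4th, 7th, ...), then shift every letter 2 places backward in the alphabet (wrapping around).
For "gqbngvmdll", step one produces "gnml"; step two turns that into "elkj".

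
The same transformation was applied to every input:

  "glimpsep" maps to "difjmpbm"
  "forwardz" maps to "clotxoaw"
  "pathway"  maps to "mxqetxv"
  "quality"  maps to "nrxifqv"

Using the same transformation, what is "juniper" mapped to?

The rule is to shift every letter 3 places backward in the alphabet (wrapping around).
Doing the same to "juniper": "grkfmbo".

grkfmbo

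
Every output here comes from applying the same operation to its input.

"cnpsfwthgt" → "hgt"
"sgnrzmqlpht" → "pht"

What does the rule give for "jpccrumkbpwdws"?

dws

Each output is the input with this applied: keep only the last 3 characters.
Applying that to "jpccrumkbpwdws" gives "dws".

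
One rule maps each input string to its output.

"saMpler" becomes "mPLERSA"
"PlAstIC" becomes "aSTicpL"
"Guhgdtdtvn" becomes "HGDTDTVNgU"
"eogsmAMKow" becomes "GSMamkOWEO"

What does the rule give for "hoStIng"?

sTiNGHO

The pattern: flip the case of every letter, then move the first 2 characters to the end (rotate left by 2).
On "hoStIng" that produces "sTiNGHO".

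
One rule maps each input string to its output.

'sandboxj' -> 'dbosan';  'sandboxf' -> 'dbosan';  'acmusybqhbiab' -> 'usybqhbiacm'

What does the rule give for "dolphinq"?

Rule — delete the last 2 characters, then move the first 3 characters to the end (rotate left by 3).
Doing the same to "dolphinq": "phidol".

phidol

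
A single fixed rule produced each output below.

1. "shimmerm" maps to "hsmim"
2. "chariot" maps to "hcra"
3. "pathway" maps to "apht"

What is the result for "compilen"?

ocpmi

The pattern: delete the last 3 characters, then swap each adjacent pair of characters (1↔2, 3↔4, ...).
On "compilen": the first step gives "compi", and the second then gives "ocpmi".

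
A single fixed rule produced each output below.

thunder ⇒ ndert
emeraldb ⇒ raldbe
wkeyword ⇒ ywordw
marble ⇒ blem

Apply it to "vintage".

tagev

Each output is the input with this applied: move the first character to the end, then delete the first 2 characters.
"vintage" → "intagev" → "tagev".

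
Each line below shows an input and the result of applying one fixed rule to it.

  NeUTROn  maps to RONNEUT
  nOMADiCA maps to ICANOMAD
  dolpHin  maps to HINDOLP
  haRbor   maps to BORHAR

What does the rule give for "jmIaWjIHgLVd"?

The transformation: move the last 3 characters to the front (rotate right by 3), then convert every letter to uppercase.
Starting from "jmIaWjIHgLVd": after the first operation, "LVdjmIaWjIHg"; after the second, "LVDJMIAWJIHG".

LVDJMIAWJIHG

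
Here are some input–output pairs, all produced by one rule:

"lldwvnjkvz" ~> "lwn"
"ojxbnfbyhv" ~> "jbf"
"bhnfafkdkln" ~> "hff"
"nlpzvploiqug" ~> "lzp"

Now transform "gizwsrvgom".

iwr

The pattern: keep every other character starting from the second (positions 2nd, 4th, 6th, ...), then keep only the first 3 characters.
On "gizwsrvgom": the first step gives "iwrgm", and the second then gives "iwr".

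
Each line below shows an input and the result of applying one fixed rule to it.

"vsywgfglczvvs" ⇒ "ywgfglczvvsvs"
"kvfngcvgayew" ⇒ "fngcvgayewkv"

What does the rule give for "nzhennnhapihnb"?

hennnhapihnbnz

The transformation: move the first 2 characters to the end (rotate left by 2).
On "nzhennnhapihnb" that produces "hennnhapihnbnz".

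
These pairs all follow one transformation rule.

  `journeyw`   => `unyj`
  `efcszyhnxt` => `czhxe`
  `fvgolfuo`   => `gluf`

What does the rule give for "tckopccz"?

kpct

Each output is the input with this applied: move the first character to the end, then keep every other character starting from the second (positions 2nd, 4th, 6th, ...).
On "tckopccz": the first step gives "ckopcczt", and the second then gives "kpct".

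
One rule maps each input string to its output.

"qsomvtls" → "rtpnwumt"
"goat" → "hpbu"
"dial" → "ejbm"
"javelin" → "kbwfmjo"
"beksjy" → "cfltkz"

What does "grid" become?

hsje

Rule — shift every letter 1 place forward in the alphabet (wrapping around).
For "grid" the result is "hsje".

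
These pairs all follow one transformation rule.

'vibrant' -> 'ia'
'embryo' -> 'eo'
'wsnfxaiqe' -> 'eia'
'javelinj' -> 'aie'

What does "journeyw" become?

Rule — take characters alternately from the front and the back (1st, last, 2nd, 2nd-last, ...), then keep only the vowels.
"journeyw" → "jwoyuern" → "oue".
(Check on "embryo": → "eomybr" → "eo" ✓)

oue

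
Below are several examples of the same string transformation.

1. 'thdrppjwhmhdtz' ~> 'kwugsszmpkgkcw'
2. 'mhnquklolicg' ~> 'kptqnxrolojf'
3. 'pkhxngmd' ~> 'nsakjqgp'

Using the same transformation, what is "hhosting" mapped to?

In each case the input is transformed by: swap each adjacent pair of characters (1↔2, 3↔4, ...), then shift every letter 3 places forward in the alphabet (wrapping around).
On "hhosting" that produces "kkvrlwjq".

kkvrlwjq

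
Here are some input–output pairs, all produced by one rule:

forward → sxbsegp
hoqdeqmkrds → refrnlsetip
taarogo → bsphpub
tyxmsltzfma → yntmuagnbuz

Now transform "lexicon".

Rule — shift every letter 1 place forward in the alphabet (wrapping around), then move the first 2 characters to the end (rotate left by 2).
"lexicon" → "mfyjdpo" → "yjdpomf".

yjdpomf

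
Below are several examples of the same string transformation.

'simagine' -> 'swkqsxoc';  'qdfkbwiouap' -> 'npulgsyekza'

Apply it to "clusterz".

The pattern: shift every letter 10 places forward in the alphabet (wrapping around), then move the first character to the end.
On "clusterz": the first step gives "mvecdobj", and the second then gives "vecdobjm".
(Check on "simagine": → "cswkqsxo" → "swkqsxoc" ✓)

vecdobjm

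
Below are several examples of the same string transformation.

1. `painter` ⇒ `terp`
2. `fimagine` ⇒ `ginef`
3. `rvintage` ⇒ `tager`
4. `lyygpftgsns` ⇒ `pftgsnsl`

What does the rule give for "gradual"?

ualg

The transformation: move the first character to the end, then delete the first 3 characters.
On "gradual": the first step gives "radualg", and the second then gives "ualg".
(Check on "rvintage": → "vintager" → "tager" ✓)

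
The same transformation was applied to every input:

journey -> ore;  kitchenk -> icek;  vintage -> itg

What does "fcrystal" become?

cytl

What's happening: keep every other character starting from the second (positions 2nd, 4th, 6th, ...).
On "fcrystal" that produces "cytl".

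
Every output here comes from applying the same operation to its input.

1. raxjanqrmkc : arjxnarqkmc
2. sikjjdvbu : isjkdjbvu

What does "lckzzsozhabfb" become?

clzkszzoahfbb

Each output is the input with this applied: swap each adjacent pair of characters (1↔2, 3↔4, ...).
On "lckzzsozhabfb" that produces "clzkszzoahfbb".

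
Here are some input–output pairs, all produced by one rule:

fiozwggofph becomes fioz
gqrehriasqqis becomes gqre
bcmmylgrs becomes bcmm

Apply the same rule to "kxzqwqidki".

What's happening: keep only the first 4 characters.
So "kxzqwqidki" becomes "kxzq".

kxzq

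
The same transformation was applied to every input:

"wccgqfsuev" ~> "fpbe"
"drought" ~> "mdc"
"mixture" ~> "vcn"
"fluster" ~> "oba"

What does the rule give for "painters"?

ywa

What's happening: shift every letter 9 places forward in the alphabet (wrapping around), then keep one character in every 3, starting at position 1 (positions 1st, 4th, 7th, ...).
Applying both steps to "painters": "yjrwcnab", then "ywa".
(Check on "wccgqfsuev": → "fllpzobdne" → "fpbe" ✓)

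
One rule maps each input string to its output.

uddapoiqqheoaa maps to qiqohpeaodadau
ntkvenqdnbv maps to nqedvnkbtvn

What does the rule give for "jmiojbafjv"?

In each case the input is transformed by: take characters alternately from the front and the back (1st, last, 2nd, 2nd-last, ...), then reverse the string.
For "jmiojbafjv", step one produces "jvmjifoajb"; step two turns that into "bjaofijmvj".

bjaofijmvj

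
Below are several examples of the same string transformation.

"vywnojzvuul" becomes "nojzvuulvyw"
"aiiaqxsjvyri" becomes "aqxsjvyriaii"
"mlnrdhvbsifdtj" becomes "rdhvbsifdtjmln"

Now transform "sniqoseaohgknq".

qoseaohgknqsni

Each output is the input with this applied: move the first 3 characters to the end (rotate left by 3).
On "sniqoseaohgknq" that produces "qoseaohgknqsni".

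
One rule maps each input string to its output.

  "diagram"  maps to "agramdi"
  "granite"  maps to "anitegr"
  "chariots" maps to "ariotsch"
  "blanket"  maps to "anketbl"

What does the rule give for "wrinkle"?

inklewr

Rule — move the first 2 characters to the end (rotate left by 2).
Doing the same to "wrinkle": "inklewr".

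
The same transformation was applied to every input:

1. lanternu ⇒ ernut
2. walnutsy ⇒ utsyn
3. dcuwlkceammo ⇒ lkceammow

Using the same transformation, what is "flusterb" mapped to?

terbs

In each case the input is transformed by: delete the first 3 characters, then move the first character to the end.
For "flusterb", step one produces "sterb"; step two turns that into "terbs".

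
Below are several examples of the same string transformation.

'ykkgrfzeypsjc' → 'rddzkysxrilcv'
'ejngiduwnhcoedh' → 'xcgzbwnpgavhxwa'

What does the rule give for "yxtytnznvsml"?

In each case the input is transformed by: shift every letter 7 places backward in the alphabet (wrapping around).
Doing the same to "yxtytnznvsml": "rqmrmgsgolfe".

rqmrmgsgolfe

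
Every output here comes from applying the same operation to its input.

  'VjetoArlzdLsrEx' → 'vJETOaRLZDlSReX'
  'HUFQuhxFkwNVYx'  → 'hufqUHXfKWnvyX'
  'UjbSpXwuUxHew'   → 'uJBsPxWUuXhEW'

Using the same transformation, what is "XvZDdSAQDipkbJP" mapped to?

The transformation: flip the case of every letter.
For "XvZDdSAQDipkbJP" the result is "xVzdDsaqdIPKBjp".

xVzdDsaqdIPKBjp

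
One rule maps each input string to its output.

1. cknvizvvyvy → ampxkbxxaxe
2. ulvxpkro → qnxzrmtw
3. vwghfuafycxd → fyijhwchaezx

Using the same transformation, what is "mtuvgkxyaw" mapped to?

yvwximzaco

In each case the input is transformed by: swap the first and last characters, then shift every letter 2 places forward in the alphabet (wrapping around).
For "mtuvgkxyaw", step one produces "wtuvgkxyam"; step two turns that into "yvwximzaco".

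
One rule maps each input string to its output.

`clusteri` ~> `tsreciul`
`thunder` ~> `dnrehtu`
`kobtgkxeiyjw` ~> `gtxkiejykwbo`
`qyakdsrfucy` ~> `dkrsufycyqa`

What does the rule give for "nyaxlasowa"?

lxsawonaay

The rule is to move the first 3 characters to the end (rotate left by 3), then swap each adjacent pair of characters (1↔2, 3↔4, ...).
On "nyaxlasowa": the first step gives "xlasowanya", and the second then gives "lxsawonaay".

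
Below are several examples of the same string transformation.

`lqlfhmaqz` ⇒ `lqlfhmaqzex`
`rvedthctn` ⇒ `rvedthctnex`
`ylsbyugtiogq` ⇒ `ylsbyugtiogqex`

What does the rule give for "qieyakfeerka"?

qieyakfeerkaex

Looking at the pairs, the operation is to append "ex".
For "qieyakfeerka" the result is "qieyakfeerkaex".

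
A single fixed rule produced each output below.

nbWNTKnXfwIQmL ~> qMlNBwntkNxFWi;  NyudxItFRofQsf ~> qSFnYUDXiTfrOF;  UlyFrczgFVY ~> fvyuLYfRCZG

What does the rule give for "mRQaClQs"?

LqSMrqAc

The pattern: flip the case of every letter, then move the last 3 characters to the front (rotate right by 3).
Applying both steps to "mRQaClQs": "MrqAcLqS", then "LqSMrqAc".
(Check on "NyudxItFRofQsf": → "nYUDXiTfrOFqSF" → "qSFnYUDXiTfrOF" ✓)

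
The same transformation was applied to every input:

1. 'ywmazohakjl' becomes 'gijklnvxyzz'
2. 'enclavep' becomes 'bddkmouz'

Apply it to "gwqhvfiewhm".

defgghlpuvv

Rule — shift every letter 1 place backward in the alphabet (wrapping around), then sort the characters into alphabetical order.
On "gwqhvfiewhm": the first step gives "fvpguehdvgl", and the second then gives "defgghlpuvv".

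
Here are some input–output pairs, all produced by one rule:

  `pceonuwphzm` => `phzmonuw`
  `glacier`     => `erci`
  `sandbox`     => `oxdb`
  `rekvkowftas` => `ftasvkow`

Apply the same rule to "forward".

rdwa

The pattern: delete the first 3 characters, then swap the front and back halves of the string.
"forward" → "ward" → "rdwa".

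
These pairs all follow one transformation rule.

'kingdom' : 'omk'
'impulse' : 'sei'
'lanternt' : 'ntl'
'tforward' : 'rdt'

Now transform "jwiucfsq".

sqj

Rule — move the first character to the end, then keep only the last 3 characters.
For "jwiucfsq", step one produces "wiucfsqj"; step two turns that into "sqj".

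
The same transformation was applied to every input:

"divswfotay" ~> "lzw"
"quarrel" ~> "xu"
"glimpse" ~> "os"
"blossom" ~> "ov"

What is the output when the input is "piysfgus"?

liv

The transformation: shift every letter 3 places forward in the alphabet (wrapping around), then keep one character in every 3, starting at position 2 (positions 2nd, 5th, 8th, ...).
On "piysfgus" that produces "liv".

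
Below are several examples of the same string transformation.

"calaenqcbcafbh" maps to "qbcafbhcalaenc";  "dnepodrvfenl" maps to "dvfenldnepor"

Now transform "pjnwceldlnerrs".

llnerrspjnwced

The pattern: swap the front and back halves of the string, then swap the first and last characters.
Applying both steps to "pjnwceldlnerrs": "dlnerrspjnwcel", then "llnerrspjnwced".
(Check on "dnepodrvfenl": → "rvfenldnepod" → "dvfenldnepor" ✓)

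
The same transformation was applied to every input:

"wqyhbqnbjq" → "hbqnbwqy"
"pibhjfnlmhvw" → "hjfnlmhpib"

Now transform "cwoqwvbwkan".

What's happening: delete the last 2 characters, then move the first 3 characters to the end (rotate left by 3).
Starting from "cwoqwvbwkan": after the first operation, "cwoqwvbwk"; after the second, "qwvbwkcwo".

qwvbwkcwo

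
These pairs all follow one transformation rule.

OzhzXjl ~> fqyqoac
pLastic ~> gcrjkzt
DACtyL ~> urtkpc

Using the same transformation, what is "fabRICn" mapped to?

wrsizte

The rule is to shift every letter 9 places backward in the alphabet (wrapping around), then convert every letter to lowercase.
Applying both steps to "fabRICn": "wrsIZTe", then "wrsizte".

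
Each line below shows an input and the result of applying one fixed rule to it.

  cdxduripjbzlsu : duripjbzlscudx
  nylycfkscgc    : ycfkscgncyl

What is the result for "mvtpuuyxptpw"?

Each output is the input with this applied: swap the first and last characters, then move the first 3 characters to the end (rotate left by 3).
For "mvtpuuyxptpw", step one produces "wvtpuuyxptpm"; step two turns that into "puuyxptpmwvt".
(Check on "cdxduripjbzlsu": → "udxduripjbzlsc" → "duripjbzlscudx" ✓)

puuyxptpmwvt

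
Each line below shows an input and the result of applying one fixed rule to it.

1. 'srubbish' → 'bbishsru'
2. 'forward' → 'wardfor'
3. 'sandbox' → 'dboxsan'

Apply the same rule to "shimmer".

mmershi

The transformation: move the first 3 characters to the end (rotate left by 3).
Doing the same to "shimmer": "mmershi".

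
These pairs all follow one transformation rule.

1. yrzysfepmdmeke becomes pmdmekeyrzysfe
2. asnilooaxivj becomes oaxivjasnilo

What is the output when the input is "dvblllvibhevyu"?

ibhevyudvblllv

What's happening: swap the front and back halves of the string.
Doing the same to "dvblllvibhevyu": "ibhevyudvblllv".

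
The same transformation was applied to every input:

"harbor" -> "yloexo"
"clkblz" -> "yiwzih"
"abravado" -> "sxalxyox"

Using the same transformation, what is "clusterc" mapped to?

What's happening: shift every letter 3 places backward in the alphabet (wrapping around), then swap the front and back halves of the string.
On "clusterc": the first step gives "zirpqboz", and the second then gives "qbozzirp".
(Check on "harbor": → "exoylo" → "yloexo" ✓)

qbozzirp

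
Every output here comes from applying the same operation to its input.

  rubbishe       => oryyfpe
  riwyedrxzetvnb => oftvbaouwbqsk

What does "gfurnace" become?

dcrokxz

What's happening: shift every letter 3 places backward in the alphabet (wrapping around), then delete the last character.
On "gfurnace": the first step gives "dcrokxzb", and the second then gives "dcrokxz".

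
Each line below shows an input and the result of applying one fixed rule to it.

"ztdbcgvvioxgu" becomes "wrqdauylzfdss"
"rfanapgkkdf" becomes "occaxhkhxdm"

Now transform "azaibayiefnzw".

xtwwxkfcybxfv

In each case the input is transformed by: take characters alternately from the front and the back (1st, last, 2nd, 2nd-last, ...), then shift every letter 3 places backward in the alphabet (wrapping around).
"azaibayiefnzw" → "awzzanifbeaiy" → "xtwwxkfcybxfv".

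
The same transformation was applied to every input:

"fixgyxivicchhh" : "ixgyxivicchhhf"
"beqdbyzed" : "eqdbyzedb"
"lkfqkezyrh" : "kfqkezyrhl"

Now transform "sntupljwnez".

ntupljwnezs

In each case the input is transformed by: move the first character to the end.
On "sntupljwnez" that produces "ntupljwnezs".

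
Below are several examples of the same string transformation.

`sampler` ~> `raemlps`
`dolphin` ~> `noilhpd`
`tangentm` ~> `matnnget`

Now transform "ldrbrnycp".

pdcrybnrl

The rule is to take characters alternately from the front and the back (1st, last, 2nd, 2nd-last, ...), then move the first character to the end.
Starting from "ldrbrnycp": after the first operation, "lpdcrybnr"; after the second, "pdcrybnrl".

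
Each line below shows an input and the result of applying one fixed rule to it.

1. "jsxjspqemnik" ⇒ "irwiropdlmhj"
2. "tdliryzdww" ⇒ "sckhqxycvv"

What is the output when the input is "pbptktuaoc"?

In each case the input is transformed by: shift every letter 1 place backward in the alphabet (wrapping around).
So "pbptktuaoc" becomes "oaosjstznb".

oaosjstznb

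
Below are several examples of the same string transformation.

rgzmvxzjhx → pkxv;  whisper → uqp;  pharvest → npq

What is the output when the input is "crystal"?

The rule is to keep one character in every 3, starting at position 1 (positions 1st, 4th, 7th, ...), then shift every letter 2 places backward in the alphabet (wrapping around).
"crystal" → "csl" → "aqj".

aqj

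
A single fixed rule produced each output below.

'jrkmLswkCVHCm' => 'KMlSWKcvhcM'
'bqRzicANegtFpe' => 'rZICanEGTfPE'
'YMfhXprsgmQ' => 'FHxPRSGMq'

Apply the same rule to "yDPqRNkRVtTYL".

What's happening: flip the case of every letter, then delete the first 2 characters.
For "yDPqRNkRVtTYL", step one produces "YdpQrnKrvTtyl"; step two turns that into "pQrnKrvTtyl".

pQrnKrvTtyl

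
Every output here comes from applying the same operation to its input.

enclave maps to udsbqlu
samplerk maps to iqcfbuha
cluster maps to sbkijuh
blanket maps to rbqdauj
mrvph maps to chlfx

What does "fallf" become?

Rule — shift every letter 10 places backward in the alphabet (wrapping around).
Doing the same to "fallf": "vqbbv".

vqbbv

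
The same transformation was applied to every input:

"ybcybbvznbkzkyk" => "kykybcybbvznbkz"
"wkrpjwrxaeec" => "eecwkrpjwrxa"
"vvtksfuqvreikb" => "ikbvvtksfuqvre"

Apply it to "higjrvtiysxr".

sxrhigjrvtiy

What's happening: move the last 3 characters to the front (rotate right by 3).
Applying that to "higjrvtiysxr" gives "sxrhigjrvtiy".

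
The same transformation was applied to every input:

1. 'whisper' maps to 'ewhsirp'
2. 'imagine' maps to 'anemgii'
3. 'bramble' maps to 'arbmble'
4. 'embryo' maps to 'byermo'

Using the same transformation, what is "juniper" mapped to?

Each output is the input with this applied: sort the characters into alphabetical order, then take characters alternately from the front and the back (1st, last, 2nd, 2nd-last, ...).
For "juniper", step one produces "eijnpru"; step two turns that into "euirjpn".

euirjpn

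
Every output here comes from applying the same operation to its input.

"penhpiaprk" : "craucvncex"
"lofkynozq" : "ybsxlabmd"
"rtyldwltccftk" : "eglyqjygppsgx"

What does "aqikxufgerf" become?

ndvxkhstres

Rule — shift every letter 13 places forward in the alphabet (wrapping around) — i.e. ROT13.
So "aqikxufgerf" becomes "ndvxkhstres".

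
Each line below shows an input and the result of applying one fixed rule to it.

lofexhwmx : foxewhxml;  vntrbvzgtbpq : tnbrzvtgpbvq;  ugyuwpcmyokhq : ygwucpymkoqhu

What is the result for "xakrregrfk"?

karrgefrxk

Rule — move the first character to the end, then swap each adjacent pair of characters (1↔2, 3↔4, ...).
For "xakrregrfk", step one produces "akrregrfkx"; step two turns that into "karrgefrxk".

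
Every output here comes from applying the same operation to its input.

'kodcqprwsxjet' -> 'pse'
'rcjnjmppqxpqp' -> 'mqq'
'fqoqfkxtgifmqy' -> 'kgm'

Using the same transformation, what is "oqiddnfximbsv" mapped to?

nis

The pattern: delete the first 3 characters, then keep one character in every 3, starting at position 3 (positions 3rd, 6th, 9th, ...).
Doing the same to "oqiddnfximbsv": "nis".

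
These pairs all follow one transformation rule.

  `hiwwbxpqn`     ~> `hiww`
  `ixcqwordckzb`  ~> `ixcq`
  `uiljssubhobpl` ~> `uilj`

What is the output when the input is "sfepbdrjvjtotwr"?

sfep

In each case the input is transformed by: keep only the first 4 characters.
Doing the same to "sfepbdrjvjtotwr": "sfep".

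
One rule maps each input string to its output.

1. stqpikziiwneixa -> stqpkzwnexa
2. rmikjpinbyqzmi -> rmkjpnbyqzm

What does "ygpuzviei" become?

Rule — remove every "i".
On "ygpuzviei" that produces "ygpuzve".

ygpuzve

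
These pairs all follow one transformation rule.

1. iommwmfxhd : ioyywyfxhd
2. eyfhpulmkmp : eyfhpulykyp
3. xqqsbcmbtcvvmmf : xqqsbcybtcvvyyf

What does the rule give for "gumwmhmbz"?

In each case the input is transformed by: replace every "m" with "y".
Doing the same to "gumwmhmbz": "guywyhybz".

guywyhybz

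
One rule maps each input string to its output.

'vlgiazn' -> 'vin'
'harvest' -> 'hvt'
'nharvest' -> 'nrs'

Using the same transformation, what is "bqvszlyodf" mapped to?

bsyf

The pattern: keep one character in every 3, starting at position 1 (positions 1st, 4th, 7th, ...).
"bqvszlyodf" → "bsyf".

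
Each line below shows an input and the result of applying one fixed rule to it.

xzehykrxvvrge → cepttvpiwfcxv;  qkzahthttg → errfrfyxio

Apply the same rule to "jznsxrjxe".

cvhpvqlxh

Looking at the pairs, the operation is to shift every letter 2 places backward in the alphabet (wrapping around), then reverse the string.
Applying both steps to "jznsxrjxe": "hxlqvphvc", then "cvhpvqlxh".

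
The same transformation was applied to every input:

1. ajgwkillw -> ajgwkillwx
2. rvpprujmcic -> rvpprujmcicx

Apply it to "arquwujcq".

arquwujcqx

Rule — append "x".
On "arquwujcq" that produces "arquwujcqx".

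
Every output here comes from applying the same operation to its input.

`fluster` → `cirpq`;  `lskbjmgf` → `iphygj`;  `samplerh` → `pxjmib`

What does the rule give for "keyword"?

Rule — delete the last 2 characters, then shift every letter 3 places backward in the alphabet (wrapping around).
On "keyword" that produces "hbvtl".

hbvtl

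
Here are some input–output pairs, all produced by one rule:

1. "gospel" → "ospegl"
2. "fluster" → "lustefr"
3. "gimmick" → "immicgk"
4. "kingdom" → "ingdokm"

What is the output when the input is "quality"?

The pattern: swap the first and last characters, then move the first character to the end.
For "quality", step one produces "yualitq"; step two turns that into "ualitqy".
(Check on "gimmick": → "kimmicg" → "immicgk" ✓)

ualitqy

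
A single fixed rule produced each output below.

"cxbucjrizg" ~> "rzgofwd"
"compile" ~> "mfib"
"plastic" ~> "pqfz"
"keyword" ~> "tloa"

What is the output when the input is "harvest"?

sbpq

In each case the input is transformed by: shift every letter 3 places backward in the alphabet (wrapping around), then delete the first 3 characters.
Working it through for "harvest": intermediate "exosbpq", final "sbpq".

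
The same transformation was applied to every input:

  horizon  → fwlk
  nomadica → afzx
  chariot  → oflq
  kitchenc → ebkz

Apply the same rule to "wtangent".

Rule — shift every letter 3 places backward in the alphabet (wrapping around), then keep only the last 4 characters.
Starting from "wtangent": after the first operation, "tqxkdbkq"; after the second, "dbkq".

dbkq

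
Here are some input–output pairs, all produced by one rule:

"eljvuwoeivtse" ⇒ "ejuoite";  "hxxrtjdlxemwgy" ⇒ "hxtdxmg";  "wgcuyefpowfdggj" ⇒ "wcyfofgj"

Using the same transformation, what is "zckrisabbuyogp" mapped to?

zkiabyg

The pattern: keep every other character starting from the first (positions 1st, 3rd, 5th, ...).
Applying that to "zckrisabbuyogp" gives "zkiabyg".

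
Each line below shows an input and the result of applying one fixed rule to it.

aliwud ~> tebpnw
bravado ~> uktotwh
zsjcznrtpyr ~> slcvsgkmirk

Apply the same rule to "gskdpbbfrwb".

zldwiuuykpu

Rule — shift every letter 7 places backward in the alphabet (wrapping around).
So "gskdpbbfrwb" becomes "zldwiuuykpu".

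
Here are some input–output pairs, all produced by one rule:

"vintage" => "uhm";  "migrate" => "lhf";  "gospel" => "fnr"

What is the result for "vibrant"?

uha

In each case the input is transformed by: shift every letter 1 place backward in the alphabet (wrapping around), then keep only the first 3 characters.
For "vibrant", step one produces "uhaqzms"; step two turns that into "uha".
(Check on "vintage": → "uhmszfd" → "uhm" ✓)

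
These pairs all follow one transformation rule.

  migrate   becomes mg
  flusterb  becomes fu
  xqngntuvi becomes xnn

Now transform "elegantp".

What's happening: keep every other character starting from the first (positions 1st, 3rd, 5th, ...), then delete the last 2 characters.
Applying both steps to "elegantp": "eeat", then "ee".
(Check on "migrate": → "mgae" → "mg" ✓)

ee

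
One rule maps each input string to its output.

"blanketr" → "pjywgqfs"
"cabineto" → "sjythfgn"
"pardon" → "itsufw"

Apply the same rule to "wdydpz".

iuebid

Looking at the pairs, the operation is to swap the front and back halves of the string, then shift every letter 5 places forward in the alphabet (wrapping around).
Applying both steps to "wdydpz": "dpzwdy", then "iuebid".
(Check on "blanketr": → "ketrblan" → "pjywgqfs" ✓)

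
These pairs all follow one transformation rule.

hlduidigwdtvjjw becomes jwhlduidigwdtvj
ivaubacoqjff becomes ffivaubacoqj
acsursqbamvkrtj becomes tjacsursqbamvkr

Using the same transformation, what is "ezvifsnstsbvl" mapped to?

The rule is to move the last 2 characters to the front (rotate right by 2).
Applying that to "ezvifsnstsbvl" gives "vlezvifsnstsb".

vlezvifsnstsb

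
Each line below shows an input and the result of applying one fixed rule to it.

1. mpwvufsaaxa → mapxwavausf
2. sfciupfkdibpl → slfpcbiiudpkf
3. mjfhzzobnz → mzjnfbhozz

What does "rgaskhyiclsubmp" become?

What's happening: take characters alternately from the front and the back (1st, last, 2nd, 2nd-last, ...).
On "rgaskhyiclsubmp" that produces "rpgmabsukshlyci".

rpgmabsukshlyci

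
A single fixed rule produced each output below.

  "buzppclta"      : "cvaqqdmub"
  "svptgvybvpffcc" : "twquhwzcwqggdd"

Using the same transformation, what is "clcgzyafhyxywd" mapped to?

Looking at the pairs, the operation is to shift every letter 1 place forward in the alphabet (wrapping around).
Doing the same to "clcgzyafhyxywd": "dmdhazbgizyzxe".

dmdhazbgizyzxe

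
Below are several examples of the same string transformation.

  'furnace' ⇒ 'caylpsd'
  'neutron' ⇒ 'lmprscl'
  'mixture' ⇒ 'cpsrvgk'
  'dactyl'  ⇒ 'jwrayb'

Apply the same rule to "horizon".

What's happening: reverse the string, then shift every letter 2 places backward in the alphabet (wrapping around).
"horizon" → "noziroh" → "lmxgpmf".

lmxgpmf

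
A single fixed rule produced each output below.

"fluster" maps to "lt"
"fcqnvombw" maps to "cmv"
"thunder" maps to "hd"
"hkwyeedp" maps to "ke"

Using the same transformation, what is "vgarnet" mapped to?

gn

Each output is the input with this applied: take characters alternately from the front and the back (1st, last, 2nd, 2nd-last, ...), then keep one character in every 3, starting at position 3 (positions 3rd, 6th, 9th, ...).
Starting from "vgarnet": after the first operation, "vtgeanr"; after the second, "gn".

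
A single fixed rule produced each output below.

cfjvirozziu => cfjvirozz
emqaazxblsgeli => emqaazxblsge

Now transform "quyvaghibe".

quyvaghi

In each case the input is transformed by: delete the last 2 characters.
On "quyvaghibe" that produces "quyvaghi".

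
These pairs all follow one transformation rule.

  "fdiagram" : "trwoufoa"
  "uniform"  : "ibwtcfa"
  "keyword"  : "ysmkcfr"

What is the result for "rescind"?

fsgqwbr

In each case the input is transformed by: shift every letter 12 places backward in the alphabet (wrapping around).
For "rescind" the result is "fsgqwbr".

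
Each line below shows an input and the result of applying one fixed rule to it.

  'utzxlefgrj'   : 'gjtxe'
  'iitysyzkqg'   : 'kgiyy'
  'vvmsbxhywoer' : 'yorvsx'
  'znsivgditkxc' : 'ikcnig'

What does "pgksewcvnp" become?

Looking at the pairs, the operation is to keep every other character starting from the second (positions 2nd, 4th, 6th, ...), then move the first 3 characters to the end (rotate left by 3).
Working it through for "pgksewcvnp": intermediate "gswvp", final "vpgsw".

vpgsw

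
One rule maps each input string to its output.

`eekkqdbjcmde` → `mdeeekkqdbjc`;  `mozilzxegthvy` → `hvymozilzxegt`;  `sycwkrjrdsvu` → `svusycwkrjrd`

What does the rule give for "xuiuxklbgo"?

What's happening: move the last 3 characters to the front (rotate right by 3).
Applying that to "xuiuxklbgo" gives "bgoxuiuxkl".

bgoxuiuxkl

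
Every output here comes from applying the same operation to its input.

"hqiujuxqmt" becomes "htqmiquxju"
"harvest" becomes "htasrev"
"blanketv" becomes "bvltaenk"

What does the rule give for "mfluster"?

mrfeltus

In each case the input is transformed by: take characters alternately from the front and the back (1st, last, 2nd, 2nd-last, ...).
On "mfluster" that produces "mrfeltus".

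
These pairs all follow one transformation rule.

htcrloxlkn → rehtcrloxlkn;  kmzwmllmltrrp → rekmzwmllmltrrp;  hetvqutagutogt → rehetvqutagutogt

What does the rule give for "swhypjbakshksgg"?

reswhypjbakshksgg

The transformation: prepend "re".
On "swhypjbakshksgg" that produces "reswhypjbakshksgg".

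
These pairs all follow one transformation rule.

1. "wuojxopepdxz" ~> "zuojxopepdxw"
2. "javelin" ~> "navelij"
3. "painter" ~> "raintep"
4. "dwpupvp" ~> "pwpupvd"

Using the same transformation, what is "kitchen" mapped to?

nitchek

In each case the input is transformed by: swap the first and last characters.
"kitchen" → "nitchek".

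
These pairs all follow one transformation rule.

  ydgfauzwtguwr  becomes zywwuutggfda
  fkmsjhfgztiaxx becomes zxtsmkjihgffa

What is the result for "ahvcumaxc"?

xvumhcaa

The transformation: delete the last character, then sort the characters into reverse alphabetical order.
Applying both steps to "ahvcumaxc": "ahvcumax", then "xvumhcaa".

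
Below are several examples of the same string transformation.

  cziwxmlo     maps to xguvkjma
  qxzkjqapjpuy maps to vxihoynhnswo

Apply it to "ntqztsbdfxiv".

Rule — shift every letter 2 places backward in the alphabet (wrapping around), then move the first character to the end.
Doing the same to "ntqztsbdfxiv": "roxrqzbdvgtl".

roxrqzbdvgtl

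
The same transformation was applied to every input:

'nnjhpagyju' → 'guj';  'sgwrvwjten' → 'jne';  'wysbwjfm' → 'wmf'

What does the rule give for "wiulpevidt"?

vtd

The rule is to swap each adjacent pair of characters (1↔2, 3↔4, ...), then keep only the last 3 characters.
Working it through for "wiulpevidt": intermediate "iwluepivtd", final "vtd".
(Check on "wysbwjfm": → "ywbsjwmf" → "wmf" ✓)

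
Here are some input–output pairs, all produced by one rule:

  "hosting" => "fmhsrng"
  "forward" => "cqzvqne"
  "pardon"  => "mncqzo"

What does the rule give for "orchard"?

The transformation: shift every letter 1 place backward in the alphabet (wrapping around), then reverse the string.
Starting from "orchard": after the first operation, "nqbgzqc"; after the second, "cqzgbqn".

cqzgbqn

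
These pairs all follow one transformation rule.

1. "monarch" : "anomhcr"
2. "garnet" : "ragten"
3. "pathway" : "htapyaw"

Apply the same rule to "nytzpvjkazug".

akjvpztynguz

In each case the input is transformed by: move the last 3 characters to the front (rotate right by 3), then reverse the string.
"nytzpvjkazug" → "zugnytzpvjka" → "akjvpztynguz".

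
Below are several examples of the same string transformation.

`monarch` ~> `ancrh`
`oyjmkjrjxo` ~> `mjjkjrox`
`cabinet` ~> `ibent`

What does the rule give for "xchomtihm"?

The pattern: delete the first 2 characters, then swap each adjacent pair of characters (1↔2, 3↔4, ...).
"xchomtihm" → "homtihm" → "ohtmhim".
(Check on "monarch": → "narch" → "ancrh" ✓)

ohtmhim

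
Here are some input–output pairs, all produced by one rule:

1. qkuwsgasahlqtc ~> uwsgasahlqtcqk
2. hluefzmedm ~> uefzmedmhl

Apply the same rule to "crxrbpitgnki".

Looking at the pairs, the operation is to move the first 2 characters to the end (rotate left by 2).
"crxrbpitgnki" → "xrbpitgnkicr".

xrbpitgnkicr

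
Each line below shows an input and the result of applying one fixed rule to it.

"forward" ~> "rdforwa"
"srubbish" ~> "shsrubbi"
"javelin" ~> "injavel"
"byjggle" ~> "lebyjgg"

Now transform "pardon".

Looking at the pairs, the operation is to move the last 2 characters to the front (rotate right by 2).
For "pardon" the result is "onpard".

onpard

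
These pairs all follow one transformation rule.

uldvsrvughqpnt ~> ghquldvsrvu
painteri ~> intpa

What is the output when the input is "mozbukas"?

What's happening: delete the last 3 characters, then move the last 3 characters to the front (rotate right by 3).
On "mozbukas": the first step gives "mozbu", and the second then gives "zbumo".
(Check on "uldvsrvughqpnt": → "uldvsrvughq" → "ghquldvsrvu" ✓)

zbumo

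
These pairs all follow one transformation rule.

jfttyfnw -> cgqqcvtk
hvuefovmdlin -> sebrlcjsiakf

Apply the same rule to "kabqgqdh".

xhnyndea

Each output is the input with this applied: swap each adjacent pair of characters (1↔2, 3↔4, ...), then shift every letter 3 places backward in the alphabet (wrapping around).
Starting from "kabqgqdh": after the first operation, "akqbqghd"; after the second, "xhnyndea".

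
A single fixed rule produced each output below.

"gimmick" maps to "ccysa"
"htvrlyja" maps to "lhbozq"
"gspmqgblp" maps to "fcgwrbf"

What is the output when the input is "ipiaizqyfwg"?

yqypgovmw

The pattern: delete the first 2 characters, then shift every letter 10 places backward in the alphabet (wrapping around).
For "ipiaizqyfwg" the result is "yqypgovmw".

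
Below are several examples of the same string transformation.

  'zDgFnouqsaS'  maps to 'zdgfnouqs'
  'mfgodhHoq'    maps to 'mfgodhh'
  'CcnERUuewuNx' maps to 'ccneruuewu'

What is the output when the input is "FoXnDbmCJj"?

foxndbmc

Rule — delete the last 2 characters, then convert every letter to lowercase.
Starting from "FoXnDbmCJj": after the first operation, "FoXnDbmC"; after the second, "foxndbmc".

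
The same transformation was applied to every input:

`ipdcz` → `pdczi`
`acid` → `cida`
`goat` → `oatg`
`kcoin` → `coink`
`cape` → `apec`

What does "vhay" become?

hayv

Looking at the pairs, the operation is to move the first character to the end.
Applying that to "vhay" gives "hayv".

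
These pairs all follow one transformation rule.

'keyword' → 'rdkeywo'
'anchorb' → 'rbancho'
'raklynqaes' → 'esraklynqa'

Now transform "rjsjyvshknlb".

lbrjsjyvshkn

Looking at the pairs, the operation is to move the last 2 characters to the front (rotate right by 2).
Applying that to "rjsjyvshknlb" gives "lbrjsjyvshkn".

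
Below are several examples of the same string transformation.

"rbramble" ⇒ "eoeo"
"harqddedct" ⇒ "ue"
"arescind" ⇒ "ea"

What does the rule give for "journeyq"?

ea

Rule — shift every letter 13 places forward in the alphabet (wrapping around) — i.e. ROT13, then keep only the vowels.
"journeyq" → "wbhearld" → "ea".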